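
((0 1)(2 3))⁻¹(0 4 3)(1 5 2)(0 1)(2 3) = (0 5 3)(1 4 2)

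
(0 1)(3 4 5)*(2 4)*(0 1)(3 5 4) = (2 3)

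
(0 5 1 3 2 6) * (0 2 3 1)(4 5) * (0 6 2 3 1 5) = (0 4)(1 5 6 3)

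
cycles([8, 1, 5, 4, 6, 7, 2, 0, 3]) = (0 8 3 4 6 2 5 7)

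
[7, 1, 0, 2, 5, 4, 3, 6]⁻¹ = [2, 1, 3, 6, 5, 4, 7, 0]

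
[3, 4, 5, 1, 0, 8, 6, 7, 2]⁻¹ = [4, 3, 8, 0, 1, 2, 6, 7, 5]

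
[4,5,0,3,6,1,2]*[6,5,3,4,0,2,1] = [0,2,6,4,1,5,3]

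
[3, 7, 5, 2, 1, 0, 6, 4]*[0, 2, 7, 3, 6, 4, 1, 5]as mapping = [0→3, 1→5, 2→4, 3→7, 4→2, 5→0, 6→1, 7→6]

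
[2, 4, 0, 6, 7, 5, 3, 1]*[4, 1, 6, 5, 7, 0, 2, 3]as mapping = [0→6, 1→7, 2→4, 3→2, 4→3, 5→0, 6→5, 7→1]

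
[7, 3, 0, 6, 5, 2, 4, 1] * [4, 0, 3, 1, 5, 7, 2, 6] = [6, 1, 4, 2, 7, 3, 5, 0]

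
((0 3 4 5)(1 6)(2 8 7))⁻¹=(0 5 4 3)(1 6)(2 7 8)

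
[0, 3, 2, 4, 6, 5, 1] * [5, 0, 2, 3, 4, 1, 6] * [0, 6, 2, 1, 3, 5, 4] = [5, 1, 2, 3, 4, 6, 0]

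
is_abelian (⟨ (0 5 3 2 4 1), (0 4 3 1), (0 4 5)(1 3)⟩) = no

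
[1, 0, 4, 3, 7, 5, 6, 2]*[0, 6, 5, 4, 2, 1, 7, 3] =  [6, 0, 2, 4, 3, 1, 7, 5] 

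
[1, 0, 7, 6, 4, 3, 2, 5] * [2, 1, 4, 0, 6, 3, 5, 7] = [1, 2, 7, 5, 6, 0, 4, 3]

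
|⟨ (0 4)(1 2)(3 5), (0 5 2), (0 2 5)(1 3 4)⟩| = 18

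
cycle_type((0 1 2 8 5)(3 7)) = 2.5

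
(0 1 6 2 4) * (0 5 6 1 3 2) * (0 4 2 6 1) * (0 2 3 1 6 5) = (0 1 2 3 5 6 4) 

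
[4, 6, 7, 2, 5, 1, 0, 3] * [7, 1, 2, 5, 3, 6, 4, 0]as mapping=[0→3, 1→4, 2→0, 3→2, 4→6, 5→1, 6→7, 7→5]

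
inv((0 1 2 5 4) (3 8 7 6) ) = (0 4 5 2 1) (3 6 7 8) 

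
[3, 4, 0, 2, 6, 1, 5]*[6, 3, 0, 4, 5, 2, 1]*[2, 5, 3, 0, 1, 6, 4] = [1, 6, 4, 2, 5, 0, 3]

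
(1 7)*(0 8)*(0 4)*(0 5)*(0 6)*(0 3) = (0 8 4 5 6 3) (1 7) 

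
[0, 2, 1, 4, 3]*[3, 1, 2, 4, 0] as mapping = [0→3, 1→2, 2→1, 3→0, 4→4] 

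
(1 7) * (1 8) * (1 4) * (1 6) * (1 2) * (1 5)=(1 7 8 4 6 2 5)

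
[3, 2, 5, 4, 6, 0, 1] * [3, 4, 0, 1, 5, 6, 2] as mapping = [0→1, 1→0, 2→6, 3→5, 4→2, 5→3, 6→4] 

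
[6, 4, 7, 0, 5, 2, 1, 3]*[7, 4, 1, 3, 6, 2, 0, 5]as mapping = [0→0, 1→6, 2→5, 3→7, 4→2, 5→1, 6→4, 7→3]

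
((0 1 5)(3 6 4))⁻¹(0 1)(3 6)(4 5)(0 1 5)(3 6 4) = (0 3)(1 5)(4 6)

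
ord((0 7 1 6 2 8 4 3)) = 8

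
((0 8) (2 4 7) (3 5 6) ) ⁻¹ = (0 8) (2 7 4) (3 6 5) 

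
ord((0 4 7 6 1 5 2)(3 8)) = 14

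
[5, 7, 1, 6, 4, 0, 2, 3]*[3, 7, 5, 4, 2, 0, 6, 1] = [0, 1, 7, 6, 2, 3, 5, 4]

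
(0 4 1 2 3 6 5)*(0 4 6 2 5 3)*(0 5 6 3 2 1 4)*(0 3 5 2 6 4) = (0 5 3 1 4)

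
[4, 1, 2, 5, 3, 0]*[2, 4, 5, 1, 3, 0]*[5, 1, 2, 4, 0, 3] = [4, 0, 3, 5, 1, 2]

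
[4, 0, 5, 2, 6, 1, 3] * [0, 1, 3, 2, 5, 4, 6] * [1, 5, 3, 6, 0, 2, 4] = [2, 1, 0, 6, 4, 5, 3]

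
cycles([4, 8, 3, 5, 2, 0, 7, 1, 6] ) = (0 4 2 3 5)(1 8 6 7)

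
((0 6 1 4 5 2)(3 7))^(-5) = (0 6 1 4 5 2)(3 7)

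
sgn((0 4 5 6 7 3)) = -1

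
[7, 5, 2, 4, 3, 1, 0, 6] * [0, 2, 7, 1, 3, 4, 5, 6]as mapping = [0→6, 1→4, 2→7, 3→3, 4→1, 5→2, 6→0, 7→5]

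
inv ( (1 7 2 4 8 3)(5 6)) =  (1 3 8 4 2 7)(5 6)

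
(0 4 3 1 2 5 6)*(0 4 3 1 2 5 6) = (0 3 2 6 4 1 5)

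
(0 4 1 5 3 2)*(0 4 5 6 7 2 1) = (0 5 3 1 6 7 2 4)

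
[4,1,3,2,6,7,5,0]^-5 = [0,1,3,2,4,5,6,7]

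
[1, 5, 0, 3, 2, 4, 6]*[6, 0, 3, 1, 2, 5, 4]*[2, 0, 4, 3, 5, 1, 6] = [2, 1, 6, 0, 3, 4, 5]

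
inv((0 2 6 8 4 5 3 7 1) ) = (0 1 7 3 5 4 8 6 2) 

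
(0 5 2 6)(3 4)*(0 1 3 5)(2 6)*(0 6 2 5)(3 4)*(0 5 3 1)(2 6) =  (0 2 3 1 4 5 6)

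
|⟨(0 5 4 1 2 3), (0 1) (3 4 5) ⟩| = 720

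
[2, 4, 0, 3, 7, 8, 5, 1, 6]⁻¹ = [2, 7, 0, 3, 1, 6, 8, 4, 5]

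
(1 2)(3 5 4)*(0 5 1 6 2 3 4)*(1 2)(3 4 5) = (0 3 2 6 1 4 5)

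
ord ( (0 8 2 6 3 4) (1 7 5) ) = 6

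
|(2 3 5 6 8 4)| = 6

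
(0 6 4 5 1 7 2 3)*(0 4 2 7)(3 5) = (0 6 2 5 1)(3 4)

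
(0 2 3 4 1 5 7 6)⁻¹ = (0 6 7 5 1 4 3 2)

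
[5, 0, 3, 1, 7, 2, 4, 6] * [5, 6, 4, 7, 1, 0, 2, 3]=[0, 5, 7, 6, 3, 4, 1, 2]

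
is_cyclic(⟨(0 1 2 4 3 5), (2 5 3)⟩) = no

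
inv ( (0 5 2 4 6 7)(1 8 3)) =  (0 7 6 4 2 5)(1 3 8)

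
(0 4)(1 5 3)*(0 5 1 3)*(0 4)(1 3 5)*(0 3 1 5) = (0 3)(4 5)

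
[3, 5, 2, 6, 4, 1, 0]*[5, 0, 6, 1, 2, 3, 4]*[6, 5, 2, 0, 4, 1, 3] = [5, 0, 3, 4, 2, 6, 1]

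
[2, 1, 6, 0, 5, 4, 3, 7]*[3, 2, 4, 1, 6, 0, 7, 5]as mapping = [0→4, 1→2, 2→7, 3→3, 4→0, 5→6, 6→1, 7→5]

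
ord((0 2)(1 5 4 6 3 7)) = 6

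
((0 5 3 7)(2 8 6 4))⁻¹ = (0 7 3 5)(2 4 6 8)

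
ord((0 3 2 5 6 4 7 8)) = 8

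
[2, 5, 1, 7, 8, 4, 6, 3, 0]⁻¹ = [8, 2, 0, 7, 5, 1, 6, 3, 4]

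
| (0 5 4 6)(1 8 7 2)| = 4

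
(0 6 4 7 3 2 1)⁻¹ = (0 1 2 3 7 4 6)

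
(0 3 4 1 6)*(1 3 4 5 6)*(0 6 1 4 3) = (0 3 5 1 4)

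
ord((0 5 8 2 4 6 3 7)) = 8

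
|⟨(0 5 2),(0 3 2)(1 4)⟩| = 24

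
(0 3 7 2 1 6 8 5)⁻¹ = (0 5 8 6 1 2 7 3)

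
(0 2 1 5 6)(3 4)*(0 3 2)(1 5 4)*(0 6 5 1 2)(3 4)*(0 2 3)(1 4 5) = (0 6 5 1)(2 4)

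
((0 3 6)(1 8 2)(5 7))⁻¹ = (0 6 3)(1 2 8)(5 7)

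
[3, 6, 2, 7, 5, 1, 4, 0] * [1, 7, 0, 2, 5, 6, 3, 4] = [2, 3, 0, 4, 6, 7, 5, 1]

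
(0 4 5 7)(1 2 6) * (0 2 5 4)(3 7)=(1 5 3 7 2 6)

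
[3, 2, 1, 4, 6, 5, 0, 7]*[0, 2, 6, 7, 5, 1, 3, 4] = [7, 6, 2, 5, 3, 1, 0, 4]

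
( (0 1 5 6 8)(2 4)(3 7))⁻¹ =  (0 8 6 5 1)(2 4)(3 7)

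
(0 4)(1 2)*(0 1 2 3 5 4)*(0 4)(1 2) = (0 4 2 1 3 5)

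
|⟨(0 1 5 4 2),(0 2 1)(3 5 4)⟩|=60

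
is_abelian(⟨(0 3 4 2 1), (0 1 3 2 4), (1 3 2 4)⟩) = no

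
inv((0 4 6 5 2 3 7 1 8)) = (0 8 1 7 3 2 5 6 4)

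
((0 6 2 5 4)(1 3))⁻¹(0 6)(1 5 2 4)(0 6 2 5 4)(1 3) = (0 3 4 5)(2 6)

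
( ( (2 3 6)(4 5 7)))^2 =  (2 6 3)(4 7 5)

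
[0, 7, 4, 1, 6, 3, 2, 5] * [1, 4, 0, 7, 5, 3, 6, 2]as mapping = [0→1, 1→2, 2→5, 3→4, 4→6, 5→7, 6→0, 7→3]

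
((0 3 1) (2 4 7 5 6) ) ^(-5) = (0 3 1) 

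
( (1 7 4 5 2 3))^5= (1 3 2 5 4 7)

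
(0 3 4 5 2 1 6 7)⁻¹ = (0 7 6 1 2 5 4 3)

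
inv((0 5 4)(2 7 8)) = (0 4 5)(2 8 7)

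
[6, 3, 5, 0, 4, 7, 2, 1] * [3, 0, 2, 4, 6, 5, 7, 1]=[7, 4, 5, 3, 6, 1, 2, 0]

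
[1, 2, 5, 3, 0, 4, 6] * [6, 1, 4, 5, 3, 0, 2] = [1, 4, 0, 5, 6, 3, 2]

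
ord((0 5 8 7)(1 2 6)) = 12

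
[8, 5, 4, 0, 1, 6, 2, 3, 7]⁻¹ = [3, 4, 6, 7, 2, 1, 5, 8, 0]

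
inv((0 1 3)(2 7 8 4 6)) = (0 3 1)(2 6 4 8 7)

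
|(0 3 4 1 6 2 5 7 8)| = 9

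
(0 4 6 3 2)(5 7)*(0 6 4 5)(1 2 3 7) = (0 5 1 2 6 7)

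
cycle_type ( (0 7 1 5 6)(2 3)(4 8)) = 2^2.5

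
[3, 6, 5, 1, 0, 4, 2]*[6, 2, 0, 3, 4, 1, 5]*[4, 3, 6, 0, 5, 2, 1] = [0, 2, 3, 6, 1, 5, 4]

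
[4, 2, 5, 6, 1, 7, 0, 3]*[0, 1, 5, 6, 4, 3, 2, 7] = [4, 5, 3, 2, 1, 7, 0, 6]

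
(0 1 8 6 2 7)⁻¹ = (0 7 2 6 8 1)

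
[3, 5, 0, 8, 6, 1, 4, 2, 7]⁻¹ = [2, 5, 7, 0, 6, 1, 4, 8, 3]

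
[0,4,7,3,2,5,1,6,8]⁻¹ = [0,6,4,3,1,5,7,2,8]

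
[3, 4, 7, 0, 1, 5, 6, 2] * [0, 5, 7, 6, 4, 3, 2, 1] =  [6, 4, 1, 0, 5, 3, 2, 7]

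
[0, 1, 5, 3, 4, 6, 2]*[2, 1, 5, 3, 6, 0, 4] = [2, 1, 0, 3, 6, 4, 5]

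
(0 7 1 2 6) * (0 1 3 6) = (0 7 3 6 1 2) 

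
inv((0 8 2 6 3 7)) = (0 7 3 6 2 8)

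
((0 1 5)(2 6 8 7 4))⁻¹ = (0 5 1)(2 4 7 8 6)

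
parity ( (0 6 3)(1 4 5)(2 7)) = odd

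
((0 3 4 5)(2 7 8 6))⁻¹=(0 5 4 3)(2 6 8 7)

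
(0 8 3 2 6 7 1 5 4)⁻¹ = (0 4 5 1 7 6 2 3 8)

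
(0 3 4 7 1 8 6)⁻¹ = (0 6 8 1 7 4 3)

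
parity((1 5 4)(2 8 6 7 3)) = even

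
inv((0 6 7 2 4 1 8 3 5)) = (0 5 3 8 1 4 2 7 6)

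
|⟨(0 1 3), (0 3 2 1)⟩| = 24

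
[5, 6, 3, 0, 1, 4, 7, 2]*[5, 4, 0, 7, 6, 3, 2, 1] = [3, 2, 7, 5, 4, 6, 1, 0]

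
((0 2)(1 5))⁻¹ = (0 2)(1 5)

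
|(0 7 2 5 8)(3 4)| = 10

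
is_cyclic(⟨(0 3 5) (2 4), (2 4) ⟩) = yes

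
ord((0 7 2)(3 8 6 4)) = 12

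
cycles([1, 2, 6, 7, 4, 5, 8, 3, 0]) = (0 1 2 6 8)(3 7)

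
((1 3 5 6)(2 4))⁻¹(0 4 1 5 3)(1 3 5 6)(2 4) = (0 2 3 6 5)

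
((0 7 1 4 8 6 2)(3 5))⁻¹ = (0 2 6 8 4 1 7)(3 5)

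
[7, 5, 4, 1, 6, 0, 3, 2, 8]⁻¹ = [5, 3, 7, 6, 2, 1, 4, 0, 8]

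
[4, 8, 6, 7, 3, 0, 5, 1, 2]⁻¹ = [5, 7, 8, 4, 0, 6, 2, 3, 1]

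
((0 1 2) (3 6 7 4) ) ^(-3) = (3 6 7 4) 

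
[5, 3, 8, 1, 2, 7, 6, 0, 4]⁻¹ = [7, 3, 4, 1, 8, 0, 6, 5, 2]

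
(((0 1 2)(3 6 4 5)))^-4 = (0 2 1)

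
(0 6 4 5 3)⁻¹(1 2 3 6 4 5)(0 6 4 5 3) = (0 4 5 3 1 2)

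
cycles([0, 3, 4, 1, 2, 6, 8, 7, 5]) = (1 3)(2 4)(5 6 8)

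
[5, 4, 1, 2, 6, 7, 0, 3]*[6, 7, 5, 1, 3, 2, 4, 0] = [2, 3, 7, 5, 4, 0, 6, 1]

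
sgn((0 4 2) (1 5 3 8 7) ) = 1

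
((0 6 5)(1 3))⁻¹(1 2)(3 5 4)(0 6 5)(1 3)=(0 4 1)(2 3)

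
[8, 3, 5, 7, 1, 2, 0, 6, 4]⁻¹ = [6, 4, 5, 1, 8, 2, 7, 3, 0]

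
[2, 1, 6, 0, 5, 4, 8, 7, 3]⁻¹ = [3, 1, 0, 8, 5, 4, 2, 7, 6]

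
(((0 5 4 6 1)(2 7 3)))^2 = (0 4 1 5 6)(2 3 7)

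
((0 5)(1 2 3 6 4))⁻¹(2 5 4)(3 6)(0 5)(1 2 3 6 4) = (0 1 3)(4 6)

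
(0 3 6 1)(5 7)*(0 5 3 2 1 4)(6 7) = (0 2 1 5 6 4)(3 7)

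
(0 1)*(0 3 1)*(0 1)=(0 1 3)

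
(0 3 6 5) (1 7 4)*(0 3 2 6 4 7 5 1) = (0 2 6 1 5 3 4) 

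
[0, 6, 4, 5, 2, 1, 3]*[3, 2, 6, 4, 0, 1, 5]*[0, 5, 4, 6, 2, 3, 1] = [6, 3, 0, 5, 1, 4, 2]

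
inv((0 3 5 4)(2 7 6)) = (0 4 5 3)(2 6 7)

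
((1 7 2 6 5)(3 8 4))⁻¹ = (1 5 6 2 7)(3 4 8)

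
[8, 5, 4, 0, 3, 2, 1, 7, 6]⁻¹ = [3, 6, 5, 4, 2, 1, 8, 7, 0]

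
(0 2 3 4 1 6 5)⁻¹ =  (0 5 6 1 4 3 2)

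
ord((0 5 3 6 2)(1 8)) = 10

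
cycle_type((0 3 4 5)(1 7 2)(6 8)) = 2.3.4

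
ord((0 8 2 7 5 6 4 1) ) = 8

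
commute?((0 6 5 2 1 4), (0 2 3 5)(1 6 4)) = no:(0 6 5 2 1 4)*(0 2 3 5)(1 6 4) = (0 4 2 6)(3 5), (0 2 3 5)(1 6 4)*(0 6 5 2 1 4) = (0 1 5 6)(2 3)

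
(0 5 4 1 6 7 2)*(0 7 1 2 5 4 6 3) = (0 4 2 7 5 6 1 3)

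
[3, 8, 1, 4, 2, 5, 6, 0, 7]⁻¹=[7, 2, 4, 0, 3, 5, 6, 8, 1]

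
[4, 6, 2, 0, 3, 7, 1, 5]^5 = [3, 6, 2, 4, 0, 7, 1, 5]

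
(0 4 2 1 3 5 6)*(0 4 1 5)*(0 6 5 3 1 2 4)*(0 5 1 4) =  (0 2 3 6 5 1 4)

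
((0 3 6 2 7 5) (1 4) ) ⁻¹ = (0 5 7 2 6 3) (1 4) 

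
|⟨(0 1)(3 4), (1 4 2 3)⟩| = 120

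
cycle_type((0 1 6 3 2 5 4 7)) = 8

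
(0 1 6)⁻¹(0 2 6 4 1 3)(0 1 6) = (0 4 6 3 1 2)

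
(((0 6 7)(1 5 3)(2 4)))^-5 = (0 6 7)(1 5 3)(2 4)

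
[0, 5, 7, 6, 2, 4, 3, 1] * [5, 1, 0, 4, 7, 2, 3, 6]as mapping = [0→5, 1→2, 2→6, 3→3, 4→0, 5→7, 6→4, 7→1]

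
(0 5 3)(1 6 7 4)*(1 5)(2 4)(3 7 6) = (0 1 3)(2 4 5 7)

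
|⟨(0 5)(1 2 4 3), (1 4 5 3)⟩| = 720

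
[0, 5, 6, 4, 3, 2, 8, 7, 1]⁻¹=[0, 8, 5, 4, 3, 1, 2, 7, 6]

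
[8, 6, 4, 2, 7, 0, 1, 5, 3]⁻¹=[5, 6, 3, 8, 2, 7, 1, 4, 0]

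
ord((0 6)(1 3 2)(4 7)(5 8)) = 6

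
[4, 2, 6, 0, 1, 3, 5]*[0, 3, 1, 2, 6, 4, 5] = [6, 1, 5, 0, 3, 2, 4]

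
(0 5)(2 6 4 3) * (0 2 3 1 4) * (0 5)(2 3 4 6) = (1 6 5 3 4)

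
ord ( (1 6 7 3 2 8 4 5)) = 8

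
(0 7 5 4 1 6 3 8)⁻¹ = (0 8 3 6 1 4 5 7)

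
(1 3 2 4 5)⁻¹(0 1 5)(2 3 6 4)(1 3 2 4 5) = (0 3 1)(2 6 5 4)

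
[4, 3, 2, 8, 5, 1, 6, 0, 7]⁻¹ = [7, 5, 2, 1, 0, 4, 6, 8, 3]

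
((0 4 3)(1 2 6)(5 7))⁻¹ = (0 3 4)(1 6 2)(5 7)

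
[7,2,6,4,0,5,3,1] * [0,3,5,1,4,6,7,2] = [2,5,7,4,0,6,1,3]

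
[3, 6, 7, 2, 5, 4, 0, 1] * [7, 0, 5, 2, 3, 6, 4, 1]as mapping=[0→2, 1→4, 2→1, 3→5, 4→6, 5→3, 6→7, 7→0]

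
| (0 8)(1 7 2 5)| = 4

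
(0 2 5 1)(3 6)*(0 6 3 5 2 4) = (0 4)(1 6 5)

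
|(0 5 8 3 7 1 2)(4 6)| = 14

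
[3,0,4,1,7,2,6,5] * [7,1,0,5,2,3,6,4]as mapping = [0→5,1→7,2→2,3→1,4→4,5→0,6→6,7→3]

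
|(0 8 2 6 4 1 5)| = 7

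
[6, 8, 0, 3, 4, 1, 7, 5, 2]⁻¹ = [2, 5, 8, 3, 4, 7, 0, 6, 1]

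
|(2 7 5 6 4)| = 5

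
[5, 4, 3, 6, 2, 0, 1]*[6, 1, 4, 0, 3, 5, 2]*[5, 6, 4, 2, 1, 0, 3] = [0, 2, 5, 4, 1, 3, 6]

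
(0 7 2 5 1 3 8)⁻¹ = (0 8 3 1 5 2 7)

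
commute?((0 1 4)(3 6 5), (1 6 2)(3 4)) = no:(0 1 4)(3 6 5) * (1 6 2)(3 4) = (0 6 5 4)(1 3 2), (1 6 2)(3 4) * (0 1 4)(3 6 5) = (0 1 5 3)(2 4 6)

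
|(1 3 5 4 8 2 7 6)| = 8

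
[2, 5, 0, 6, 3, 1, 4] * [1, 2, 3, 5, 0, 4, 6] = [3, 4, 1, 6, 5, 2, 0]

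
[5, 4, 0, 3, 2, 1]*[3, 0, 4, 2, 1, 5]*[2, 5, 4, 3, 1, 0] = [0, 5, 3, 4, 1, 2]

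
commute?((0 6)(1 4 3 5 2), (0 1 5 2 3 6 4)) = no:(0 6)(1 4 3 5 2)*(0 1 5 2 3 6 4) = (0 4 6 1)(2 5 3), (0 1 5 2 3 6 4)*(0 6)(1 4 3 5 2) = (0 4 6 3)(1 2 5)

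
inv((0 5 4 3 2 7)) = (0 7 2 3 4 5)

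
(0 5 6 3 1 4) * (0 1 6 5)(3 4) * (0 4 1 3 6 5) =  (0 4 3 5)(1 6)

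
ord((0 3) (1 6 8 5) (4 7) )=4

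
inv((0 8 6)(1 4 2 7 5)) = (0 6 8)(1 5 7 2 4)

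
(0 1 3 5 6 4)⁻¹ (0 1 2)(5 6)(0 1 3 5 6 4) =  (1 3 2)(4 6)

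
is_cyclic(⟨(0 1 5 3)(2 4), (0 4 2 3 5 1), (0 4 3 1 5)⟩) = no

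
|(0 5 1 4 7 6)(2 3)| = 6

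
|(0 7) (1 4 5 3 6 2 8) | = 14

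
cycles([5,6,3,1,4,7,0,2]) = (0 5 7 2 3 1 6)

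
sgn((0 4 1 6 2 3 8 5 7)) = 1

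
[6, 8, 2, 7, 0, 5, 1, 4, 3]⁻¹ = [4, 6, 2, 8, 7, 5, 0, 3, 1]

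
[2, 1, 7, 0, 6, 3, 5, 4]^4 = [6, 1, 5, 4, 0, 7, 2, 3]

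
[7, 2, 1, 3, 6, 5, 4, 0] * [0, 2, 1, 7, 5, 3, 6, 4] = [4, 1, 2, 7, 6, 3, 5, 0]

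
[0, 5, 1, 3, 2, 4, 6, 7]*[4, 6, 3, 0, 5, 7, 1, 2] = [4, 7, 6, 0, 3, 5, 1, 2]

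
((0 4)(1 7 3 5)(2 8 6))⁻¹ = (0 4)(1 5 3 7)(2 6 8)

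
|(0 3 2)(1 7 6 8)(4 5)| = 12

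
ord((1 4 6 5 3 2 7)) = 7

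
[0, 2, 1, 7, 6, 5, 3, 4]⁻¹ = [0, 2, 1, 6, 7, 5, 4, 3]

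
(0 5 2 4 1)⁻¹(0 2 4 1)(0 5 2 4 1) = (0 5 4 1)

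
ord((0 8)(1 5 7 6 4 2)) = 6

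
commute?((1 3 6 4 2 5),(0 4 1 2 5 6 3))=no:(1 3 6 4 2 5)*(0 4 1 2 5 6 3)=(0 4 5 2 6 1),(0 4 1 2 5 6 3)*(1 3 6 4 2 5)=(0 2 1 5 4 3)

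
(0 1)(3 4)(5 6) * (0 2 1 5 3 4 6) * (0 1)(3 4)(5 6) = (0 6 4 3 5 1 2)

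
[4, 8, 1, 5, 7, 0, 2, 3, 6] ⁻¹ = [5, 2, 6, 7, 0, 3, 8, 4, 1] 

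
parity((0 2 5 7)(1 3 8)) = odd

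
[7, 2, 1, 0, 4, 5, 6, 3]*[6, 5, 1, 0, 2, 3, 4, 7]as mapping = [0→7, 1→1, 2→5, 3→6, 4→2, 5→3, 6→4, 7→0]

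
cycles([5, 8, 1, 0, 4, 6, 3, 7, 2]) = (0 5 6 3) (1 8 2) 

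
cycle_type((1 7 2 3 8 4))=6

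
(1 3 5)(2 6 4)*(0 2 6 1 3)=(0 2 1)(3 5)(4 6)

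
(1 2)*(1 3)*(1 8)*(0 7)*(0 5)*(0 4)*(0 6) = (0 7 5 4 6)(1 2 3 8)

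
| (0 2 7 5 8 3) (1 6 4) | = 6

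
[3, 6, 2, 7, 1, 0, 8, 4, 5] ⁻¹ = [5, 4, 2, 0, 7, 8, 1, 3, 6] 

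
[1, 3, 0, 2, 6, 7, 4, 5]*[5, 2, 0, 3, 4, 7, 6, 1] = [2, 3, 5, 0, 6, 1, 4, 7]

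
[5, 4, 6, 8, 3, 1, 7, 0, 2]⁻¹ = [7, 5, 8, 4, 1, 0, 2, 6, 3]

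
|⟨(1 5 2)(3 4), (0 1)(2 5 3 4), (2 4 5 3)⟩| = 720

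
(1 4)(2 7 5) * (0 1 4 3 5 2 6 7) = (0 1 3 5 6 7 2)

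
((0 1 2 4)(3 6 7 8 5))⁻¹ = (0 4 2 1)(3 5 8 7 6)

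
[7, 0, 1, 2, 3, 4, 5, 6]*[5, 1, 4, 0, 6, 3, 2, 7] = [7, 5, 1, 4, 0, 6, 3, 2]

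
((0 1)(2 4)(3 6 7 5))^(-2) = (3 7)(5 6)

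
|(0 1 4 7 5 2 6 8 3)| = 9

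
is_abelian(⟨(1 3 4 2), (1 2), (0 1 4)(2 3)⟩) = no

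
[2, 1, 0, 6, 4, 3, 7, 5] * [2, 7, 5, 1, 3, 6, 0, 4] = [5, 7, 2, 0, 3, 1, 4, 6]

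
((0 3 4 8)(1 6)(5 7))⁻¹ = (0 8 4 3)(1 6)(5 7)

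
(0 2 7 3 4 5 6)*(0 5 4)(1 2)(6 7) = (0 1 2 6 5 7 3)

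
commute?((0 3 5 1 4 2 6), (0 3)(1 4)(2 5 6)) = no:(0 3 5 1 4 2 6)*(0 3)(1 4)(2 5 6) = (3 6)(4 5), (0 3)(1 4)(2 5 6)*(0 3 5 1 4 2 6) = (0 5)(1 2)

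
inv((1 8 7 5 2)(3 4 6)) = (1 2 5 7 8)(3 6 4)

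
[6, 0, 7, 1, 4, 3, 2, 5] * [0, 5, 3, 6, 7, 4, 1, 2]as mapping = [0→1, 1→0, 2→2, 3→5, 4→7, 5→6, 6→3, 7→4]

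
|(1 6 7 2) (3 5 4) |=12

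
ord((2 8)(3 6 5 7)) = 4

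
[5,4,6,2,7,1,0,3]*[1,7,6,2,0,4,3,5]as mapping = [0→4,1→0,2→3,3→6,4→5,5→7,6→1,7→2]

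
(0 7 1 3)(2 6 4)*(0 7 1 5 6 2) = (0 1 3 7 5 6 4)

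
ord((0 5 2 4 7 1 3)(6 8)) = 14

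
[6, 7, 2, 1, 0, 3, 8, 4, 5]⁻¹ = [4, 3, 2, 5, 7, 8, 0, 1, 6]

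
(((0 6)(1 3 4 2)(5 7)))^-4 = ()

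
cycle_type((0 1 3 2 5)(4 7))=2.5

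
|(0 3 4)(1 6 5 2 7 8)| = 6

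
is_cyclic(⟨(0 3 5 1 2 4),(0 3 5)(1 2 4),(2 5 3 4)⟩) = no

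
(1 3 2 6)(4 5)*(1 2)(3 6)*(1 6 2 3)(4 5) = (1 2)(3 6)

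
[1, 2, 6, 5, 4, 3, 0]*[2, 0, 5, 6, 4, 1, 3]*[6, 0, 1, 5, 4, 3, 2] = [6, 3, 5, 0, 4, 2, 1]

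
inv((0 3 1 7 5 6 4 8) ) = (0 8 4 6 5 7 1 3) 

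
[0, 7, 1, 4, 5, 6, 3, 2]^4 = [0, 7, 1, 3, 4, 5, 6, 2]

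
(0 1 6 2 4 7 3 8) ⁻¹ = (0 8 3 7 4 2 6 1) 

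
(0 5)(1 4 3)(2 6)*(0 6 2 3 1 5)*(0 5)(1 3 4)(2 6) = (0 5 2 6 4 3)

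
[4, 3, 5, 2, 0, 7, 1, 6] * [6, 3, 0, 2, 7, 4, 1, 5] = [7, 2, 4, 0, 6, 5, 3, 1] 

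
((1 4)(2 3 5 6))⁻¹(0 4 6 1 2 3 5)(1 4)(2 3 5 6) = (0 1 2 4 3 5 6)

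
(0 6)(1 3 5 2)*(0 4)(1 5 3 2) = (0 6 4)(1 2 5)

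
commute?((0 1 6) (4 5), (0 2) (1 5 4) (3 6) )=no:(0 1 6) (4 5)*(0 2) (1 5 4) (3 6)=(0 5 1 3 6 2), (0 2) (1 5 4) (3 6)*(0 1 6) (4 5)=(0 2 1 4 6 3) 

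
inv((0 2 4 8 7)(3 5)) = (0 7 8 4 2)(3 5)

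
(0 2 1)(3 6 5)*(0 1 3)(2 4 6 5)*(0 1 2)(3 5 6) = (0 4 3 6)(1 2 5)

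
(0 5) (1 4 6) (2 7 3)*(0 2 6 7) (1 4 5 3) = (0 3 6 4 7 1 5 2) 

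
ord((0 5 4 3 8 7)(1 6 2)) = 6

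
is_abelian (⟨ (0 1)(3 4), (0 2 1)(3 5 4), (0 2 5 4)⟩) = no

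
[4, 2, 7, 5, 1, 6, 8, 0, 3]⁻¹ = [7, 4, 1, 8, 0, 3, 5, 2, 6]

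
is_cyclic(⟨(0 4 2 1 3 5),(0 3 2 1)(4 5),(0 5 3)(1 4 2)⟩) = no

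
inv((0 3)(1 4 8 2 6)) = (0 3)(1 6 2 8 4)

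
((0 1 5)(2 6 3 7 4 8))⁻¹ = (0 5 1)(2 8 4 7 3 6)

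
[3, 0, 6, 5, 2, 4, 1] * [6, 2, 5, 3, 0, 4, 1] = [3, 6, 1, 4, 5, 0, 2]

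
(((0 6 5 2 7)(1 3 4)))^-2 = (0 2 6 7 5)(1 3 4)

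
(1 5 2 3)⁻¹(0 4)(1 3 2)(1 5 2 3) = (0 4)(1 3 5)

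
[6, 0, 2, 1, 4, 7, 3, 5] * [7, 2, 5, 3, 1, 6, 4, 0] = [4, 7, 5, 2, 1, 0, 3, 6]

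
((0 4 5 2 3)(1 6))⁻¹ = (0 3 2 5 4)(1 6)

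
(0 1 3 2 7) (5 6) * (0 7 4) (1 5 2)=(0 5 6 2 4) (1 3) 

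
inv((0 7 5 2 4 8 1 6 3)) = (0 3 6 1 8 4 2 5 7)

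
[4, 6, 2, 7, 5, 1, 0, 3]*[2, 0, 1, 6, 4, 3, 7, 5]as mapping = [0→4, 1→7, 2→1, 3→5, 4→3, 5→0, 6→2, 7→6]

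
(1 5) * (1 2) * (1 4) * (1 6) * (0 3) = (0 3)(1 5 2 4 6)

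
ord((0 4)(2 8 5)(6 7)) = 6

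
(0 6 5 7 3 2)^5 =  (0 2 3 7 5 6)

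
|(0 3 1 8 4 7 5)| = 7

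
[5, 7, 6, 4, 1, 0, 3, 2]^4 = [0, 3, 1, 2, 6, 5, 7, 4]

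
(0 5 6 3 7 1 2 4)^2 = (0 6 7 2)(1 4 5 3)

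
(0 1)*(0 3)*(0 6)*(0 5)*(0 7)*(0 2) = (0 1 3 6 5 7 2)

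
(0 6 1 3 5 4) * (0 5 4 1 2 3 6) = (1 6 2 3 4 5)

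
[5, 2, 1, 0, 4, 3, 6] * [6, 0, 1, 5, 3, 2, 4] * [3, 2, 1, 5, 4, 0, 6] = [1, 2, 3, 6, 5, 0, 4]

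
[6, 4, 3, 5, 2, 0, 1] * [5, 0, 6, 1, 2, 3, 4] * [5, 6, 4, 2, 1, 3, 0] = [1, 4, 6, 2, 0, 3, 5]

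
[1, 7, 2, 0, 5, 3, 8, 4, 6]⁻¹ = [3, 0, 2, 5, 7, 4, 8, 1, 6]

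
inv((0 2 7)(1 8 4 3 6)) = (0 7 2)(1 6 3 4 8)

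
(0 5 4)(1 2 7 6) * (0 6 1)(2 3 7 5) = (0 2 5 4 6)(1 3 7)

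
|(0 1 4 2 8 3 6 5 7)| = 9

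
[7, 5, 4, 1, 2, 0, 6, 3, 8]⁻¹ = [5, 3, 4, 7, 2, 1, 6, 0, 8]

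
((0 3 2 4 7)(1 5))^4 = (0 7 4 2 3)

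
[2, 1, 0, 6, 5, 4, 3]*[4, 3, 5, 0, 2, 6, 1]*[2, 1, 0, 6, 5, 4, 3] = [4, 6, 5, 1, 3, 0, 2]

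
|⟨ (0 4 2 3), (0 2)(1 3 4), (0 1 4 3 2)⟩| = 120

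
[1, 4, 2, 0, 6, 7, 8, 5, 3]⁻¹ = [3, 0, 2, 8, 1, 7, 4, 5, 6]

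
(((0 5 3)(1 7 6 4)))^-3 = (1 7 6 4)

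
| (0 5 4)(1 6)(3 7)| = 6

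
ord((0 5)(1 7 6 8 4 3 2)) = 14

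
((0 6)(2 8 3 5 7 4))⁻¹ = (0 6)(2 4 7 5 3 8)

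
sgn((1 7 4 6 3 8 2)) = 1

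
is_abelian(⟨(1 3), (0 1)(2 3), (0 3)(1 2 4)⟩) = no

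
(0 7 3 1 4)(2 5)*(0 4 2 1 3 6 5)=(0 7 6 5 1 2)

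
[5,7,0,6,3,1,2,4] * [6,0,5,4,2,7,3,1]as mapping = [0→7,1→1,2→6,3→3,4→4,5→0,6→5,7→2]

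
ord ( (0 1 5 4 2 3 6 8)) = 8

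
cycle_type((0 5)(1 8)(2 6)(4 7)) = 2^4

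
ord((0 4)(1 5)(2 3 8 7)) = 4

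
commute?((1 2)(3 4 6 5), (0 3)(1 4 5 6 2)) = no:(1 2)(3 4 6 5)*(0 3)(1 4 5 6 2) = (0 3 5)(2 4), (0 3)(1 4 5 6 2)*(1 2)(3 4 6 5) = (0 4 3)(1 6)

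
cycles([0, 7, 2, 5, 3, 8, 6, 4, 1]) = (1 7 4 3 5 8) 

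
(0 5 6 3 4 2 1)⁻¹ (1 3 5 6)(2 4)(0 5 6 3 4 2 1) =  (0 4 6 3)(1 2)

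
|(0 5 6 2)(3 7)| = 4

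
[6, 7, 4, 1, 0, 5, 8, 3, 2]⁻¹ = [4, 3, 8, 7, 2, 5, 0, 1, 6]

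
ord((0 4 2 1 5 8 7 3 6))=9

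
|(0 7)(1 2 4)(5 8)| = 6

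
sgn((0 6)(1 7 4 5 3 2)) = 1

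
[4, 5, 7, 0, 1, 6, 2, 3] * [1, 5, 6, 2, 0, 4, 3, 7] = [0, 4, 7, 1, 5, 3, 6, 2]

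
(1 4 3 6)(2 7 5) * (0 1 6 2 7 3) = (0 1 4)(2 3)(5 7)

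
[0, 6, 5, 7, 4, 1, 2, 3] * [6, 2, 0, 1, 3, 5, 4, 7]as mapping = [0→6, 1→4, 2→5, 3→7, 4→3, 5→2, 6→0, 7→1]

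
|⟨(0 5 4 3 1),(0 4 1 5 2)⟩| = 360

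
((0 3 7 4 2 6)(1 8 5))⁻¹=(0 6 2 4 7 3)(1 5 8)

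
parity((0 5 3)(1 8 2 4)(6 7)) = even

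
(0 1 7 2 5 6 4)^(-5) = (0 7 5 4 1 2 6)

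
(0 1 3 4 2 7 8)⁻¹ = (0 8 7 2 4 3 1)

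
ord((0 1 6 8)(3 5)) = 4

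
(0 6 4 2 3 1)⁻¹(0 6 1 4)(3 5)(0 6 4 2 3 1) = (0 2 6 4)(1 5)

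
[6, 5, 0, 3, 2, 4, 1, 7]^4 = [4, 0, 5, 3, 1, 6, 2, 7]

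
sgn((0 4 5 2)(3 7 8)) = -1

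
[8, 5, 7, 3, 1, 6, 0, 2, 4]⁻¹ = [6, 4, 7, 3, 8, 1, 5, 2, 0]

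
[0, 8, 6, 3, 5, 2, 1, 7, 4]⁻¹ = [0, 6, 5, 3, 8, 4, 2, 7, 1]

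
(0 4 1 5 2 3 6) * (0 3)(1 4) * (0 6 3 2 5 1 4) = (0 4)(2 6)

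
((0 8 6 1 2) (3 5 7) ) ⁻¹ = (0 2 1 6 8) (3 7 5) 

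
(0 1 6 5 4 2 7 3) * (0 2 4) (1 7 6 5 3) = (0 7 1 5) (2 6 3) 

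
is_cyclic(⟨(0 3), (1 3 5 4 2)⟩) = no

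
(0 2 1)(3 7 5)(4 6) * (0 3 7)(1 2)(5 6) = (0 1 3)(4 5 7 6)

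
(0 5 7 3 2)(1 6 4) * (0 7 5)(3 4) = (1 6 3 2 7 4)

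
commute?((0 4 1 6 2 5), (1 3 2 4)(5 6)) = no:(0 4 1 6 2 5) * (1 3 2 4)(5 6) = (0 1 5)(2 6 4 3), (1 3 2 4)(5 6) * (0 4 1 6 2 5) = (0 4 6)(1 3 5 2)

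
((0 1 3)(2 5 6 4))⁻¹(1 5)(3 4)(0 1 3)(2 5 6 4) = (0 2)(3 6)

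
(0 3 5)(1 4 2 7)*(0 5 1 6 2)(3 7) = (0 7 6 2 3 1 4)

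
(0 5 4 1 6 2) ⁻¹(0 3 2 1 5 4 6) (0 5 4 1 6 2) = (0 6 4 1 2 5 3) 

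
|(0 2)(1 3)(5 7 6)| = 6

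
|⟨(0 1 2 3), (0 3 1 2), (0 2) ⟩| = 24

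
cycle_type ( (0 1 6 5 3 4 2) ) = 7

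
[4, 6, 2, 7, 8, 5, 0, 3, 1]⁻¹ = [6, 8, 2, 7, 0, 5, 1, 3, 4]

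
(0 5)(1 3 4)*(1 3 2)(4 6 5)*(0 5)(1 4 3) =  (0 3 6)(1 2 4)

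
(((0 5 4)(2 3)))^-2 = (0 5 4)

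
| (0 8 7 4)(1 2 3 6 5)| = 20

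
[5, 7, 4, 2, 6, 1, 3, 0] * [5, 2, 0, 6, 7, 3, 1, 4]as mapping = [0→3, 1→4, 2→7, 3→0, 4→1, 5→2, 6→6, 7→5]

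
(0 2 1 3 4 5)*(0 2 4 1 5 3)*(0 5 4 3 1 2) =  (0 3 2 4 1 5)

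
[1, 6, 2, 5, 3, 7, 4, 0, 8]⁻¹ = [7, 0, 2, 4, 6, 3, 1, 5, 8]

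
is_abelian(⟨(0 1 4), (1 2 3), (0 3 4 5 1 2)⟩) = no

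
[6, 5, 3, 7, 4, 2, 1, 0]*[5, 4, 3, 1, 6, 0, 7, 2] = [7, 0, 1, 2, 6, 3, 4, 5]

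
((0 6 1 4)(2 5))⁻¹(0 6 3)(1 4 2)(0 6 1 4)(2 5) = (0 5 4)(1 3 6)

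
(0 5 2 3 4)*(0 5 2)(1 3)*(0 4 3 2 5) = (0 5 4)(1 2)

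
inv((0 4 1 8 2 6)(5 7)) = (0 6 2 8 1 4)(5 7)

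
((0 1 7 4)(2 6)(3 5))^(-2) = (0 7)(1 4)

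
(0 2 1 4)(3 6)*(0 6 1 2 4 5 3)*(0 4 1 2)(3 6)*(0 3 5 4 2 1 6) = (0 6 2 3 1 4 5)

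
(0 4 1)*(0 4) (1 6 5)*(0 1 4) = (0 1) (4 6 5) 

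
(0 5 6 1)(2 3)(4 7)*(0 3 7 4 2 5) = (1 3 5 6)(2 7)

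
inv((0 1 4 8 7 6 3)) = (0 3 6 7 8 4 1)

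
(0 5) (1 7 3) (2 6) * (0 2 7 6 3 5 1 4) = (0 1 6 7 5 2 3 4) 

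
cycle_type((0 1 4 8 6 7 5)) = 7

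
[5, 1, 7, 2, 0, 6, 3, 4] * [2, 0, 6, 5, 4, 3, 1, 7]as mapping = [0→3, 1→0, 2→7, 3→6, 4→2, 5→1, 6→5, 7→4]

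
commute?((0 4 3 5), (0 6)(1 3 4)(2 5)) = no:(0 4 3 5) * (0 6)(1 3 4)(2 5) = (0 1 3 2 5 6), (0 6)(1 3 4)(2 5) * (0 4 3 5) = (0 6 4 1 5 2)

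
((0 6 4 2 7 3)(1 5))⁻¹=(0 3 7 2 4 6)(1 5)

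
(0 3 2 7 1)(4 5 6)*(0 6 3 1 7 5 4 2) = (0 1 6 2 5 3)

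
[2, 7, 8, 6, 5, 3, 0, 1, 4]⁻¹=[6, 7, 0, 5, 8, 4, 3, 1, 2]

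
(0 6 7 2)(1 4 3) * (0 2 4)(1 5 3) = (0 6 7 4 1)(3 5)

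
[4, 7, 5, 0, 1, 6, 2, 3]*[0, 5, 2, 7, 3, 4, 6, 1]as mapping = [0→3, 1→1, 2→4, 3→0, 4→5, 5→6, 6→2, 7→7]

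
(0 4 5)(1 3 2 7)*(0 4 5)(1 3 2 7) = (0 5 4)(1 2)(3 7)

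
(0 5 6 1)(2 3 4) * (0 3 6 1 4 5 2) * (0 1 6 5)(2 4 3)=(0 4 1 2 5 6 3)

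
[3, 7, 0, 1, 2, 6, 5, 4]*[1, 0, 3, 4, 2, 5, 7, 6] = [4, 6, 1, 0, 3, 7, 5, 2]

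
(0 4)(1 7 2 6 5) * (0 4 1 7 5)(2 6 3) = (0 1 5 7 6)(2 3)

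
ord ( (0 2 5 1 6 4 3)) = 7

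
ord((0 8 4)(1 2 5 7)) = 12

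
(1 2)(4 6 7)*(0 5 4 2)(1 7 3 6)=(0 5 4 1)(2 7)(3 6)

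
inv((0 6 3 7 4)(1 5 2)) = (0 4 7 3 6)(1 2 5)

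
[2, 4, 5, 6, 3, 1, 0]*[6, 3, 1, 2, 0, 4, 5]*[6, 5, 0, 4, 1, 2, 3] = [5, 6, 1, 2, 0, 4, 3] 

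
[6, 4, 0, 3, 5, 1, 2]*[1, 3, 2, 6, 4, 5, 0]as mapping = [0→0, 1→4, 2→1, 3→6, 4→5, 5→3, 6→2]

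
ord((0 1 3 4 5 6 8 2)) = 8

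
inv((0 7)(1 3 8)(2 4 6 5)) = (0 7)(1 8 3)(2 5 6 4)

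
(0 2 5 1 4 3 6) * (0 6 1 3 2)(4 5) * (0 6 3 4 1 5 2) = (0 6 3 5 4)(1 2)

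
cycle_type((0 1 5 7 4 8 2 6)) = 8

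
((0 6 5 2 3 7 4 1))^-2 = (0 4 3 5)(1 7 2 6)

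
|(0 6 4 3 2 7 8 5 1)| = 9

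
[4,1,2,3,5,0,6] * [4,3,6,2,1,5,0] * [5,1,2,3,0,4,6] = [1,3,6,2,4,0,5] 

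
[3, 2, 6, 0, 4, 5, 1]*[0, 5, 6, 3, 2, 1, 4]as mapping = [0→3, 1→6, 2→4, 3→0, 4→2, 5→1, 6→5]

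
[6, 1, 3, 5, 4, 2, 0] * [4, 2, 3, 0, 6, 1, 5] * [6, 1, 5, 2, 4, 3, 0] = [3, 5, 6, 1, 0, 2, 4]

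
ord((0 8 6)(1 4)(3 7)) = 6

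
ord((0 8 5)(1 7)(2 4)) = 6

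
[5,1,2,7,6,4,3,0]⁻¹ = [7,1,2,6,5,0,4,3]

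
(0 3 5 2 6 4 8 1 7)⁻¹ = (0 7 1 8 4 6 2 5 3)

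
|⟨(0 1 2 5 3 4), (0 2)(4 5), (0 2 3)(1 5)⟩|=72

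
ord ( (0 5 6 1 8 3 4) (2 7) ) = 14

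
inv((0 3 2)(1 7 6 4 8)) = (0 2 3)(1 8 4 6 7)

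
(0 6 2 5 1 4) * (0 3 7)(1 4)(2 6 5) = (0 5 4 3 7)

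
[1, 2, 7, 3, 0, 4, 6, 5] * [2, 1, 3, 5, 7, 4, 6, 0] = [1, 3, 0, 5, 2, 7, 6, 4]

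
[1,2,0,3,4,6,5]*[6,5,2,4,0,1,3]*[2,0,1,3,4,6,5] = [6,1,5,4,2,3,0]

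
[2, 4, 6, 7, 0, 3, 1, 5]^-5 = [0, 1, 2, 7, 4, 3, 6, 5]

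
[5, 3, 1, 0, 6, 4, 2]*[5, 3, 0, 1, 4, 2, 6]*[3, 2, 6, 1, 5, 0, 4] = [6, 2, 1, 0, 4, 5, 3]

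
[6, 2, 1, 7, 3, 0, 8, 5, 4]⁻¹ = [5, 2, 1, 4, 8, 7, 0, 3, 6]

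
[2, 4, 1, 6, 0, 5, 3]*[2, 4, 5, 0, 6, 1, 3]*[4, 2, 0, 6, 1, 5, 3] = [5, 3, 1, 6, 0, 2, 4]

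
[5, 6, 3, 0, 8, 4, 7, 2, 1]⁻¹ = [3, 8, 7, 2, 5, 0, 1, 6, 4]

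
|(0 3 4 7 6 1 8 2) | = 8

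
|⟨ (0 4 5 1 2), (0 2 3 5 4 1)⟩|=120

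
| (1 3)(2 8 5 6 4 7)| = 6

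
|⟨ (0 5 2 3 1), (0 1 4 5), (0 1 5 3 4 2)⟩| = 720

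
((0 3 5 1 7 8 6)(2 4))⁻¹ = (0 6 8 7 1 5 3)(2 4)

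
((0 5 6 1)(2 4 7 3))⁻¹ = (0 1 6 5)(2 3 7 4)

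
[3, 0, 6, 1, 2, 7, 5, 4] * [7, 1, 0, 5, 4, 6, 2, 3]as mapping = [0→5, 1→7, 2→2, 3→1, 4→0, 5→3, 6→6, 7→4]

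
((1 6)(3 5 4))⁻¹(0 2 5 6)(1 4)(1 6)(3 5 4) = (0 2 4 1)(3 6)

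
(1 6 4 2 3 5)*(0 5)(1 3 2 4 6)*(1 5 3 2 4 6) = (0 3)(1 5 2 4 6)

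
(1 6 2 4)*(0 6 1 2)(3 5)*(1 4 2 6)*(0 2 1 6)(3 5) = (0 6 2 1 4)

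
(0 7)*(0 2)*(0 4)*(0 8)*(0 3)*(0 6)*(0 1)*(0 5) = (0 7 2 4 8 3 6 1 5)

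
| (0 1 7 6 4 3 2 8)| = 8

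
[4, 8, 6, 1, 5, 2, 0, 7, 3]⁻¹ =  [6, 3, 5, 8, 0, 4, 2, 7, 1]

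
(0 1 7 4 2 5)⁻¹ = (0 5 2 4 7 1)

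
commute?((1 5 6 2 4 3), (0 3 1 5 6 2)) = no:(1 5 6 2 4 3)*(0 3 1 5 6 2) = (0 3 5 2 4 1 6), (0 3 1 5 6 2)*(1 5 6 2 4 3) = (0 1 6 4 3 5 2)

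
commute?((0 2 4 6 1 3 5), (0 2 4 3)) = no:(0 2 4 6 1 3 5)*(0 2 4 3) = (0 4 6 1)(2 3 5), (0 2 4 3)*(0 2 4 6 1 3 5) = (0 4 5)(1 3 2 6)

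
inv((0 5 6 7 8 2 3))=(0 3 2 8 7 6 5)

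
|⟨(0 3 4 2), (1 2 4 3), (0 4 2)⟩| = 120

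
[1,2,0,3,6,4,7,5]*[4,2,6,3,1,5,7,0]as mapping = [0→2,1→6,2→4,3→3,4→7,5→1,6→0,7→5]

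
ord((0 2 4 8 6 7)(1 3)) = 6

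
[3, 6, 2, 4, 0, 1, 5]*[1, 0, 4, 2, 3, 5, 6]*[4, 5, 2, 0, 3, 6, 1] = [2, 1, 3, 0, 5, 4, 6]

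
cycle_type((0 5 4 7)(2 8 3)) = 3.4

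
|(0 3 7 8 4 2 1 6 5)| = 9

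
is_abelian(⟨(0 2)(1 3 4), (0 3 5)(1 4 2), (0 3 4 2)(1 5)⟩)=no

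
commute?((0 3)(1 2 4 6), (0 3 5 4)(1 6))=no:(0 3)(1 2 4 6)*(0 3 5 4)(1 6)=(0 5 4 1 2), (0 3 5 4)(1 6)*(0 3)(1 2 4 6)=(2 4 3 5 6)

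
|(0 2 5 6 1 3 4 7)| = 8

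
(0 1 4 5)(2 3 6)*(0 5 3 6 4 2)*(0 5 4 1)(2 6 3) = (1 6 5 4 2 3)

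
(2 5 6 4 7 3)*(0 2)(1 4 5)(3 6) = (0 2 1 4 7 6 5 3)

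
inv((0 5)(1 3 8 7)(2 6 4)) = (0 5)(1 7 8 3)(2 4 6)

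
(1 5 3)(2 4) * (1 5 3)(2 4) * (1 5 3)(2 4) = (2 4)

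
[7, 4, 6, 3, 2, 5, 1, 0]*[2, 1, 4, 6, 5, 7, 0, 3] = [3, 5, 0, 6, 4, 7, 1, 2]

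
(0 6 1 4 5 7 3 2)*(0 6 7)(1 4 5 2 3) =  (0 7 1 5)(2 6 4)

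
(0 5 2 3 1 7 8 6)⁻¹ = (0 6 8 7 1 3 2 5)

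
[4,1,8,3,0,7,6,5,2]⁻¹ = [4,1,8,3,0,7,6,5,2]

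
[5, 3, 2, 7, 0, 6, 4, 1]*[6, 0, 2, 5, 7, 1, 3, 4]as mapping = [0→1, 1→5, 2→2, 3→4, 4→6, 5→3, 6→7, 7→0]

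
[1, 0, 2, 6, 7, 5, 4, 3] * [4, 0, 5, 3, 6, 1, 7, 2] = [0, 4, 5, 7, 2, 1, 6, 3] 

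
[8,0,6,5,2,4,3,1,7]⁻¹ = [1,7,4,6,5,3,2,8,0]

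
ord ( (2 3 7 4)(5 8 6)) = 12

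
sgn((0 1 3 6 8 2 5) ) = 1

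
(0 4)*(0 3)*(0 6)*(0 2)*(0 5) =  (0 4 3 6 2 5)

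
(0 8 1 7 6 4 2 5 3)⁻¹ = (0 3 5 2 4 6 7 1 8)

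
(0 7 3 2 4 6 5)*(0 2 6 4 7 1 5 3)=(0 1 5 2 7)(3 6)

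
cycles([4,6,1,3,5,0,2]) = (0 4 5)(1 6 2)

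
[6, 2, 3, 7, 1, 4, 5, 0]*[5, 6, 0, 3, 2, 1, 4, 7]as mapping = [0→4, 1→0, 2→3, 3→7, 4→6, 5→2, 6→1, 7→5]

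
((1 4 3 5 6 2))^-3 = (1 5)(2 3)(4 6)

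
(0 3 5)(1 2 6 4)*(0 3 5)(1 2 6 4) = (0 5 3)(1 6)(2 4)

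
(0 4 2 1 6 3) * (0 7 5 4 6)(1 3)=(0 6 1)(2 3 7 5 4)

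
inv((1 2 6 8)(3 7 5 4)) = (1 8 6 2)(3 4 5 7)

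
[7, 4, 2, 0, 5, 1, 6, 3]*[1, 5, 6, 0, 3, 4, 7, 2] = [2, 3, 6, 1, 4, 5, 7, 0]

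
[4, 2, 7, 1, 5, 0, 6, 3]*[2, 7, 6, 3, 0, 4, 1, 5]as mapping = [0→0, 1→6, 2→5, 3→7, 4→4, 5→2, 6→1, 7→3]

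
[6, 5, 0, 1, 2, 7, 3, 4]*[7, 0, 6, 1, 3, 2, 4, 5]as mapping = [0→4, 1→2, 2→7, 3→0, 4→6, 5→5, 6→1, 7→3]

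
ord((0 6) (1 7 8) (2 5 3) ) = 6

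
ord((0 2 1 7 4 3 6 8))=8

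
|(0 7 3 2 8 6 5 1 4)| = 9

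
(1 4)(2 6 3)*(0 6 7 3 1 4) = (0 6 1)(2 7 3)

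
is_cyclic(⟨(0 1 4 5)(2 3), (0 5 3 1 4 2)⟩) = no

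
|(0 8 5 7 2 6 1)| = 7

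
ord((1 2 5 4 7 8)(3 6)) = 6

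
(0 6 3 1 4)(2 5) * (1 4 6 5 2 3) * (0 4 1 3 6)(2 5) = (0 2 5 6 3 1)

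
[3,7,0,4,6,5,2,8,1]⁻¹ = [2,8,6,0,3,5,4,1,7]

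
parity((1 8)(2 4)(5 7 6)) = even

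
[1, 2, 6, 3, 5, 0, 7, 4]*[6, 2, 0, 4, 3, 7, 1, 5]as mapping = [0→2, 1→0, 2→1, 3→4, 4→7, 5→6, 6→5, 7→3]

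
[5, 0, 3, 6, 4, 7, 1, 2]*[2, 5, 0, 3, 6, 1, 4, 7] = [1, 2, 3, 4, 6, 7, 5, 0]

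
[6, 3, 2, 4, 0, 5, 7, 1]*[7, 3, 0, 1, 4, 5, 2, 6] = [2, 1, 0, 4, 7, 5, 6, 3]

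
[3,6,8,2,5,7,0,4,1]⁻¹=[6,8,3,0,7,4,1,5,2]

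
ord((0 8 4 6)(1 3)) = 4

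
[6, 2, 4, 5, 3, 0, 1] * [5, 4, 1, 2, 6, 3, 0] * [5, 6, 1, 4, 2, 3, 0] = [5, 6, 0, 4, 1, 3, 2]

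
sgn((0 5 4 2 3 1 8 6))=-1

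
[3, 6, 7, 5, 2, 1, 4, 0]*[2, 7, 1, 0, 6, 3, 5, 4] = [0, 5, 4, 3, 1, 7, 6, 2]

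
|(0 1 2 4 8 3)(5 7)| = 6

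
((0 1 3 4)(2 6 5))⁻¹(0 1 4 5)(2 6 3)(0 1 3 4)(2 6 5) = (0 2 1 3)(4 6 5)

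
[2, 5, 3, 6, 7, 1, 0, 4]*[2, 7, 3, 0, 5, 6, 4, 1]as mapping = [0→3, 1→6, 2→0, 3→4, 4→1, 5→7, 6→2, 7→5]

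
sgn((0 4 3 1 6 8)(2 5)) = 1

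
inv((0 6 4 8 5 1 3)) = (0 3 1 5 8 4 6)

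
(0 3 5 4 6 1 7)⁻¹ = (0 7 1 6 4 5 3)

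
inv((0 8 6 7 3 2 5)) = (0 5 2 3 7 6 8)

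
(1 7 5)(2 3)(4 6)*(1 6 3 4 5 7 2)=(1 2 4 3)(5 6)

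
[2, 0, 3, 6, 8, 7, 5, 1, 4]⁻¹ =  [1, 7, 0, 2, 8, 6, 3, 5, 4]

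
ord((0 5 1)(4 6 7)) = 3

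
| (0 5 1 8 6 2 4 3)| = 8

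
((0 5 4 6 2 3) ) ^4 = (0 2 4) (3 6 5) 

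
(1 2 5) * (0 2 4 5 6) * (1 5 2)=(0 1 4 2 6)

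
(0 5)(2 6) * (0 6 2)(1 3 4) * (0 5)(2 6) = (1 3 4)(2 6 5)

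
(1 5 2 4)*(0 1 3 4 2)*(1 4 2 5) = (0 4 3 2 5)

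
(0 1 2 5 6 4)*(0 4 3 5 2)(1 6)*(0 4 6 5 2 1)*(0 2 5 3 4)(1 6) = (0 3 5 2 6 4 1)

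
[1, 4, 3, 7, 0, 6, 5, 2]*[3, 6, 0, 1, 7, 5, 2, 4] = [6, 7, 1, 4, 3, 2, 5, 0]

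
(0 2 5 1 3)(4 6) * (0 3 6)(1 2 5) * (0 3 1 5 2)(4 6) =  (0 2 5)(1 4 3)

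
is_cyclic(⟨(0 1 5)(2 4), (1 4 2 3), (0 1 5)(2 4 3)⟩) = no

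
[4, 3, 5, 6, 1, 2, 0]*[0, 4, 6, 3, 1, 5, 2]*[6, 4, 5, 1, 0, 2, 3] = [4, 1, 2, 5, 0, 3, 6]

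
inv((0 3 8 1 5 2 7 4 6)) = (0 6 4 7 2 5 1 8 3)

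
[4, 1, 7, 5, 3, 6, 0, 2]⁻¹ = [6, 1, 7, 4, 0, 3, 5, 2]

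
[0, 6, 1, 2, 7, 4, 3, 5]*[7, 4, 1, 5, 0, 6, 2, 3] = [7, 2, 4, 1, 3, 0, 5, 6]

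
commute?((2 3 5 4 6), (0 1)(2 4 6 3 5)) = no:(2 3 5 4 6)*(0 1)(2 4 6 3 5) = (0 1)(2 5 6 4 3), (0 1)(2 4 6 3 5)*(2 3 5 4 6) = (0 1)(2 6 5 3 4)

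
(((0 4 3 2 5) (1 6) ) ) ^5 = (1 6) 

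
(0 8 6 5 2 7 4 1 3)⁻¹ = (0 3 1 4 7 2 5 6 8)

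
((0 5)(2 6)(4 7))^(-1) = (0 5)(2 6)(4 7)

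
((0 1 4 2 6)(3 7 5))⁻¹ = (0 6 2 4 1)(3 5 7)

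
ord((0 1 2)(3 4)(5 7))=6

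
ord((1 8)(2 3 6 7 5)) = 10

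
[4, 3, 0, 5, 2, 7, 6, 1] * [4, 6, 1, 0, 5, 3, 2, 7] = [5, 0, 4, 3, 1, 7, 2, 6]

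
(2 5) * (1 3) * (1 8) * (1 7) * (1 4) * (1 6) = (1 3 8 7 4 6)(2 5)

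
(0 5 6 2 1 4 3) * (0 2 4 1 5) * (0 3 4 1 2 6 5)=(0 3 6 1 2)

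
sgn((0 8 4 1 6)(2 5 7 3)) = -1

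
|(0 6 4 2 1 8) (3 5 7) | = 6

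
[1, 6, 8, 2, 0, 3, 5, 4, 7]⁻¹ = [4, 0, 3, 5, 7, 6, 1, 8, 2]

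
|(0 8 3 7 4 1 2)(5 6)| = 14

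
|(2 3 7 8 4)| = 5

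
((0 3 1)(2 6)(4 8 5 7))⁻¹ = (0 1 3)(2 6)(4 7 5 8)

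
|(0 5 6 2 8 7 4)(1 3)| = 14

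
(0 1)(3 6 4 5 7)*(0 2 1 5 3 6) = (0 5 7 6 4 3)(1 2)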